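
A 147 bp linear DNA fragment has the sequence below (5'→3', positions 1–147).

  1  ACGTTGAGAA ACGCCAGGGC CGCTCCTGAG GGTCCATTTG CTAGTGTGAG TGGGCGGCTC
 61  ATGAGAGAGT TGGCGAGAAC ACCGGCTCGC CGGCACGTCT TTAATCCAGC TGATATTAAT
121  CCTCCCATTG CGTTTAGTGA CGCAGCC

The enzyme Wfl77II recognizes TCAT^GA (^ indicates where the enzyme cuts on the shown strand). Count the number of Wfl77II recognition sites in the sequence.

1

TCATGA occurs starting at position 59.
Wfl77II cuts at 1 site.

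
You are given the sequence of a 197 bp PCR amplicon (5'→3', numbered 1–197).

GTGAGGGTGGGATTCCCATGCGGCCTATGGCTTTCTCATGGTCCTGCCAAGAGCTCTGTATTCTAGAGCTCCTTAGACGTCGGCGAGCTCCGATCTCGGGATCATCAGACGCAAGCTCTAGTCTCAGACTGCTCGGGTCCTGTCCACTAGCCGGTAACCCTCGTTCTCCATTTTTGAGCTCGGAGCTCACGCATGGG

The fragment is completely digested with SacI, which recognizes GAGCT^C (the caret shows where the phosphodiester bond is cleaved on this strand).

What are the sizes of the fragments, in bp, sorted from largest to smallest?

SacI sites (GAGCTC) start at positions 51, 66, 85, 176, 183.
SacI cuts after base 5 of each site (before the last base), so after positions 55, 70, 89, 180, 187.
Linear molecule, 5 cuts → 6 fragments:
  1–55 → 55 bp
  56–70 → 15 bp
  71–89 → 19 bp
  90–180 → 91 bp
  181–187 → 7 bp
  188–197 → 10 bp
Sorted largest to smallest: 91, 55, 19, 15, 10, 7 bp.

91, 55, 19, 15, 10, 7 bp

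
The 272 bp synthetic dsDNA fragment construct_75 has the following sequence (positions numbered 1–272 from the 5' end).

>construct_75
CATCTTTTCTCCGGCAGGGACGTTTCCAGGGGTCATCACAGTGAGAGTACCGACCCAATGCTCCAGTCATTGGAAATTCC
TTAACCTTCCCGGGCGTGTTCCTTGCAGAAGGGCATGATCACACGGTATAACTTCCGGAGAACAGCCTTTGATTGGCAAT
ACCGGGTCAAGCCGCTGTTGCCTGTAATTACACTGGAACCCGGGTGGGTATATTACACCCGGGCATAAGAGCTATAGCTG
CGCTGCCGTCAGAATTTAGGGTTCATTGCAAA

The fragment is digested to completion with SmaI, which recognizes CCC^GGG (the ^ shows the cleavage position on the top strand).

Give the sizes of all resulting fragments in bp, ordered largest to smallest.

110, 91, 52, 19 bp

SmaI sites (CCCGGG) start at positions 89, 199, 218.
SmaI cuts after base 3 of each site, so after positions 91, 201, 220.
Linear molecule, 3 cuts → 4 fragments:
  1–91 → 91 bp
  92–201 → 110 bp
  202–220 → 19 bp
  221–272 → 52 bp
Sorted largest to smallest: 110, 91, 52, 19 bp.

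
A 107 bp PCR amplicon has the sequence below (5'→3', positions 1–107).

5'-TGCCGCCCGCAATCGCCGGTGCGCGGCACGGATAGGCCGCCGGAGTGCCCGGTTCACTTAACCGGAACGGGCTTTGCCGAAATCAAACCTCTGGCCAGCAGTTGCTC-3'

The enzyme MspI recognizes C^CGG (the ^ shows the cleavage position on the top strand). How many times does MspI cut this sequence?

CCGG occurs starting at positions 16, 40, 49, 62.
MspI cuts at 4 sites.

4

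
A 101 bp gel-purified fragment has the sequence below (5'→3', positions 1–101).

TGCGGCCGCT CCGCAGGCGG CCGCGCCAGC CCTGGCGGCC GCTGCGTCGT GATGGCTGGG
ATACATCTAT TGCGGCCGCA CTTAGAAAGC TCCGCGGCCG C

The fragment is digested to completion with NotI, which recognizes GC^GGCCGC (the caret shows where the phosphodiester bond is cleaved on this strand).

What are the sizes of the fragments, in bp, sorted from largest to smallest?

NotI sites (GCGGCCGC) start at positions 2, 17, 35, 72, 94.
NotI cuts after base 2 of each site, so after positions 3, 18, 36, 73, 95.
Linear molecule, 5 cuts → 6 fragments:
  1–3 → 3 bp
  4–18 → 15 bp
  19–36 → 18 bp
  37–73 → 37 bp
  74–95 → 22 bp
  96–101 → 6 bp
Sorted largest to smallest: 37, 22, 18, 15, 6, 3 bp.

37, 22, 18, 15, 6, 3 bp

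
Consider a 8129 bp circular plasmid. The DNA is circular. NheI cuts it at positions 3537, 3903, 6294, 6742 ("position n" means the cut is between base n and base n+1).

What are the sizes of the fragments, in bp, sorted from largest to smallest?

Circular molecule, 4 cuts → 4 fragments:
  3903 − 3537 = 366 bp
  6294 − 3903 = 2391 bp
  6742 − 6294 = 448 bp
  wrap: 8129 − 6742 + 3537 = 4924 bp
Sorted largest to smallest: 4924, 2391, 448, 366 bp.

4924, 2391, 448, 366 bp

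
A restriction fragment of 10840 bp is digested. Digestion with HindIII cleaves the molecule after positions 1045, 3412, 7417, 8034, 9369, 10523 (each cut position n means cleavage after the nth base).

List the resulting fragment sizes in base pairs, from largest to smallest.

4005, 2367, 1335, 1154, 1045, 617, 317 bp

Linear molecule, 6 cuts → 7 fragments:
  1045 − 0 = 1045 bp
  3412 − 1045 = 2367 bp
  7417 − 3412 = 4005 bp
  8034 − 7417 = 617 bp
  9369 − 8034 = 1335 bp
  10523 − 9369 = 1154 bp
  10840 − 10523 = 317 bp
Sorted largest to smallest: 4005, 2367, 1335, 1154, 1045, 617, 317 bp.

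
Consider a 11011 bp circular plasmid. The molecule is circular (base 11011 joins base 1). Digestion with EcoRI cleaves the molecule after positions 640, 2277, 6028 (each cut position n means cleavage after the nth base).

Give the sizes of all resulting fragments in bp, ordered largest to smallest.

Circular molecule, 3 cuts → 3 fragments:
  2277 − 640 = 1637 bp
  6028 − 2277 = 3751 bp
  wrap: 11011 − 6028 + 640 = 5623 bp
Sorted largest to smallest: 5623, 3751, 1637 bp.

5623, 3751, 1637 bp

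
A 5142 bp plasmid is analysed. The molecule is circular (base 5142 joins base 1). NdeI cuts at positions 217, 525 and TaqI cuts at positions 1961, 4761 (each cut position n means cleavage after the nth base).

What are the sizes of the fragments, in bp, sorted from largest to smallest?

Combined cut positions (sorted): 217, 525, 1961, 4761.
Circular molecule, 4 cuts → 4 fragments:
  525 − 217 = 308 bp
  1961 − 525 = 1436 bp
  4761 − 1961 = 2800 bp
  wrap: 5142 − 4761 + 217 = 598 bp
Sorted largest to smallest: 2800, 1436, 598, 308 bp.

2800, 1436, 598, 308 bp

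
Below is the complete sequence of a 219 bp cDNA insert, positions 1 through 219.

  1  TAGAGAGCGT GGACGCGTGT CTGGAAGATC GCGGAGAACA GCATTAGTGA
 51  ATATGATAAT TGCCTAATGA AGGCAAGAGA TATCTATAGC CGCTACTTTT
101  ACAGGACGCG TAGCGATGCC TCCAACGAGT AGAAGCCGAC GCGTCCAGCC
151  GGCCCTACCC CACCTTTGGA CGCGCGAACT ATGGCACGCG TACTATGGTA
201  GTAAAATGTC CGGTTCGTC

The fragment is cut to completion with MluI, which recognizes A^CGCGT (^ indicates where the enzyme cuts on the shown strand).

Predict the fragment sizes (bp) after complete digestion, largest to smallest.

MluI sites (ACGCGT) start at positions 13, 106, 139, 186.
MluI cuts after the first base of each site, so after positions 13, 106, 139, 186.
Linear molecule, 4 cuts → 5 fragments:
  1–13 → 13 bp
  14–106 → 93 bp
  107–139 → 33 bp
  140–186 → 47 bp
  187–219 → 33 bp
Sorted largest to smallest: 93, 47, 33, 33, 13 bp.

93, 47, 33, 33, 13 bp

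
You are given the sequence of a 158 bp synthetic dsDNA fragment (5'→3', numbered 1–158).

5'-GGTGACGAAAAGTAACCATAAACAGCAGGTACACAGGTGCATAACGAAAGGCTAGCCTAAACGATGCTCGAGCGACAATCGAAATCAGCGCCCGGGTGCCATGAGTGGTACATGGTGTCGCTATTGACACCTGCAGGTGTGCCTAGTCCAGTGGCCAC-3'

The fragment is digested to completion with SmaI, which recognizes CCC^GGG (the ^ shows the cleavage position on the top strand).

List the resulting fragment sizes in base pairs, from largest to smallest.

The SmaI site (CCCGGG) starts at position 91.
SmaI cuts after base 3 of each site, so after position 93.
Linear molecule, 1 cut → 2 fragments:
  1–93 → 93 bp
  94–158 → 65 bp
Sorted largest to smallest: 93, 65 bp.

93, 65 bp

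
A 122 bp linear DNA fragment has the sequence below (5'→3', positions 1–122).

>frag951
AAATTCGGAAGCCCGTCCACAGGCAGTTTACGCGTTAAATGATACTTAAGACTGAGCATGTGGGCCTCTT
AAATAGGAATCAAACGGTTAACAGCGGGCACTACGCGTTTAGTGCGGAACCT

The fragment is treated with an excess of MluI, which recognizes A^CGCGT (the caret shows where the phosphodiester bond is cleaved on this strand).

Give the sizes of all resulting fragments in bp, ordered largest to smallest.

73, 30, 19 bp

MluI sites (ACGCGT) start at positions 30, 103.
MluI cuts after the first base of each site, so after positions 30, 103.
Linear molecule, 2 cuts → 3 fragments:
  1–30 → 30 bp
  31–103 → 73 bp
  104–122 → 19 bp
Sorted largest to smallest: 73, 30, 19 bp.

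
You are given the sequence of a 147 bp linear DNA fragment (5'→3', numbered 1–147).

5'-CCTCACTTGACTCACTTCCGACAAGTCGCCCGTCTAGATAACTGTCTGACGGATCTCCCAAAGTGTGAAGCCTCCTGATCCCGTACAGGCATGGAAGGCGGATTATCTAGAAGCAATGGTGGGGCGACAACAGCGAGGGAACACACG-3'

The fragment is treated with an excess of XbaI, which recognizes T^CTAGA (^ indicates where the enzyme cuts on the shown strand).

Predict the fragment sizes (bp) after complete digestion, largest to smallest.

XbaI sites (TCTAGA) start at positions 33, 106.
XbaI cuts after the first base of each site, so after positions 33, 106.
Linear molecule, 2 cuts → 3 fragments:
  1–33 → 33 bp
  34–106 → 73 bp
  107–147 → 41 bp
Sorted largest to smallest: 73, 41, 33 bp.

73, 41, 33 bp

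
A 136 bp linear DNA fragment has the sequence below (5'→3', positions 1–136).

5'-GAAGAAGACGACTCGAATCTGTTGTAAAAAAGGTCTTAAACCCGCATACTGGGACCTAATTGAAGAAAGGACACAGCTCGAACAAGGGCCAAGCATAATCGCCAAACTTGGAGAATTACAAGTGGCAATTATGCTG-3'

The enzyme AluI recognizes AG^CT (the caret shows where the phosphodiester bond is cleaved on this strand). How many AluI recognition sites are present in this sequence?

1

AGCT occurs starting at position 75.
AluI cuts at 1 site.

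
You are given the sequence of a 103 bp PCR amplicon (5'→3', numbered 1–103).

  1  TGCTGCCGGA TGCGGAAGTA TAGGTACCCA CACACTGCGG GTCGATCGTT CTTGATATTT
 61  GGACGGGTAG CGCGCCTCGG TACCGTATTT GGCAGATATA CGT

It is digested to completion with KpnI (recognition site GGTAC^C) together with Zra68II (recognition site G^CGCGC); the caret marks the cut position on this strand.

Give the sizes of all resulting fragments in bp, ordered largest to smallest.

43, 27, 20, 13 bp

KpnI sites (GGTACC) start at positions 23, 79.
KpnI cuts after base 5 of each site (before the last base), so after positions 27, 83.
The Zra68II site (GCGCGC) starts at position 70.
Zra68II cuts after the first base of each site, so after position 70.
Combined cut positions: 27, 70, 83.
Linear molecule, 3 cuts → 4 fragments:
  1–27 → 27 bp
  28–70 → 43 bp
  71–83 → 13 bp
  84–103 → 20 bp
Sorted largest to smallest: 43, 27, 20, 13 bp.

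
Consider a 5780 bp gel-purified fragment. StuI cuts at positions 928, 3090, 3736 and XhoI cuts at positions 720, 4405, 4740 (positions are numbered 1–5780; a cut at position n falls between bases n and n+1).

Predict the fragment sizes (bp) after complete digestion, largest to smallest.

Combined cut positions (sorted): 720, 928, 3090, 3736, 4405, 4740.
Linear molecule, 6 cuts → 7 fragments:
  720 − 0 = 720 bp
  928 − 720 = 208 bp
  3090 − 928 = 2162 bp
  3736 − 3090 = 646 bp
  4405 − 3736 = 669 bp
  4740 − 4405 = 335 bp
  5780 − 4740 = 1040 bp
Sorted largest to smallest: 2162, 1040, 720, 669, 646, 335, 208 bp.

2162, 1040, 720, 669, 646, 335, 208 bp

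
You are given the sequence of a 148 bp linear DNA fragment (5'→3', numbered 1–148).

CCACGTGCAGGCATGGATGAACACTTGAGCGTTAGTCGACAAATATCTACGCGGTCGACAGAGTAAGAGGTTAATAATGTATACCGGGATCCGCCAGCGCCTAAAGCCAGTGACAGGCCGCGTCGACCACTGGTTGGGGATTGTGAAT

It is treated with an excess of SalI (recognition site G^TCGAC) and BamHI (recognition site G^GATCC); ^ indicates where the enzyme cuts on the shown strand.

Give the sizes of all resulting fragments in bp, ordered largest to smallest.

SalI sites (GTCGAC) start at positions 35, 54, 122.
SalI cuts after the first base of each site, so after positions 35, 54, 122.
The BamHI site (GGATCC) starts at position 87.
BamHI cuts after the first base of each site, so after position 87.
Combined cut positions: 35, 54, 87, 122.
Linear molecule, 4 cuts → 5 fragments:
  1–35 → 35 bp
  36–54 → 19 bp
  55–87 → 33 bp
  88–122 → 35 bp
  123–148 → 26 bp
Sorted largest to smallest: 35, 35, 33, 26, 19 bp.

35, 35, 33, 26, 19 bp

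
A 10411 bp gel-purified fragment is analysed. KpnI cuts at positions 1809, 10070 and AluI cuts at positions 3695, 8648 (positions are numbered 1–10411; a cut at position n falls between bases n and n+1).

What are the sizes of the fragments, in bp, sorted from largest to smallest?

Combined cut positions (sorted): 1809, 3695, 8648, 10070.
Linear molecule, 4 cuts → 5 fragments:
  1809 − 0 = 1809 bp
  3695 − 1809 = 1886 bp
  8648 − 3695 = 4953 bp
  10070 − 8648 = 1422 bp
  10411 − 10070 = 341 bp
Sorted largest to smallest: 4953, 1886, 1809, 1422, 341 bp.

4953, 1886, 1809, 1422, 341 bp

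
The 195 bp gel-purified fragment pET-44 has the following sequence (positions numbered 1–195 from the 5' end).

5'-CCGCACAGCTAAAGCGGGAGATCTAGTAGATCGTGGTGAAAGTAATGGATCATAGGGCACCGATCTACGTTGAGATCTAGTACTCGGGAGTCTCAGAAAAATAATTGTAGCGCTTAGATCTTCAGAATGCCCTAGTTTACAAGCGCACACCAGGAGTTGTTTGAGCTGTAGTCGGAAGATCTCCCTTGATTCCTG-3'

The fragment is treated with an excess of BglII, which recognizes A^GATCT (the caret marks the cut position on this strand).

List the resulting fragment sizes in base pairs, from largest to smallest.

61, 54, 43, 19, 18 bp

BglII sites (AGATCT) start at positions 19, 73, 116, 177.
BglII cuts after the first base of each site, so after positions 19, 73, 116, 177.
Linear molecule, 4 cuts → 5 fragments:
  1–19 → 19 bp
  20–73 → 54 bp
  74–116 → 43 bp
  117–177 → 61 bp
  178–195 → 18 bp
Sorted largest to smallest: 61, 54, 43, 19, 18 bp.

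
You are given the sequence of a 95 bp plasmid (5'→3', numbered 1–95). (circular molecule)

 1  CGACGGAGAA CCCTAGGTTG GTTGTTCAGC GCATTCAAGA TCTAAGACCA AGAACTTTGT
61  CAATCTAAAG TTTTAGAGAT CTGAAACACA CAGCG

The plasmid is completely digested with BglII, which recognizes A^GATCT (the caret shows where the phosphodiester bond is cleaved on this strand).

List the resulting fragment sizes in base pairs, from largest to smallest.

BglII sites (AGATCT) start at positions 38, 77.
BglII cuts after the first base of each site, so after positions 38, 77.
Circular molecule, 2 cuts → 2 fragments:
  39–77 → 39 bp
  78–95 then 1–38 → 18 + 38 = 56 bp
Sorted largest to smallest: 56, 39 bp.

56, 39 bp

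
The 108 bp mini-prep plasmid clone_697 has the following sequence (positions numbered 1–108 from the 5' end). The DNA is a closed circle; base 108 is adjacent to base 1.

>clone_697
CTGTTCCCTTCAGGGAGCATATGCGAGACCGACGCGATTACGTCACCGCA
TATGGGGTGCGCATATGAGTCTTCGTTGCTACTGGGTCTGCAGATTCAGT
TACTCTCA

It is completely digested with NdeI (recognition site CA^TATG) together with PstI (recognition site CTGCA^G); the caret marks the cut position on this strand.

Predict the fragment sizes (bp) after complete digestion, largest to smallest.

35, 31, 29, 13 bp

NdeI sites (CATATG) start at positions 18, 49, 62.
NdeI cuts after base 2 of each site, so after positions 19, 50, 63.
The PstI site (CTGCAG) starts at position 88.
PstI cuts after base 5 of each site (before the last base), so after position 92.
Combined cut positions: 19, 50, 63, 92.
Circular molecule, 4 cuts → 4 fragments:
  20–50 → 31 bp
  51–63 → 13 bp
  64–92 → 29 bp
  93–108 then 1–19 → 16 + 19 = 35 bp
Sorted largest to smallest: 35, 31, 29, 13 bp.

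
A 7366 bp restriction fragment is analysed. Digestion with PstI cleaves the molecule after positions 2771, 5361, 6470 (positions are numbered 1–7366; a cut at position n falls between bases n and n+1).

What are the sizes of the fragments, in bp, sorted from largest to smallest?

Linear molecule, 3 cuts → 4 fragments:
  2771 − 0 = 2771 bp
  5361 − 2771 = 2590 bp
  6470 − 5361 = 1109 bp
  7366 − 6470 = 896 bp
Sorted largest to smallest: 2771, 2590, 1109, 896 bp.

2771, 2590, 1109, 896 bp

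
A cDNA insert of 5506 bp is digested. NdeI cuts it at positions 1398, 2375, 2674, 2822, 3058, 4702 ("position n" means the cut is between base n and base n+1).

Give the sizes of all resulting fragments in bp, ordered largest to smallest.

Linear molecule, 6 cuts → 7 fragments:
  1398 − 0 = 1398 bp
  2375 − 1398 = 977 bp
  2674 − 2375 = 299 bp
  2822 − 2674 = 148 bp
  3058 − 2822 = 236 bp
  4702 − 3058 = 1644 bp
  5506 − 4702 = 804 bp
Sorted largest to smallest: 1644, 1398, 977, 804, 299, 236, 148 bp.

1644, 1398, 977, 804, 299, 236, 148 bp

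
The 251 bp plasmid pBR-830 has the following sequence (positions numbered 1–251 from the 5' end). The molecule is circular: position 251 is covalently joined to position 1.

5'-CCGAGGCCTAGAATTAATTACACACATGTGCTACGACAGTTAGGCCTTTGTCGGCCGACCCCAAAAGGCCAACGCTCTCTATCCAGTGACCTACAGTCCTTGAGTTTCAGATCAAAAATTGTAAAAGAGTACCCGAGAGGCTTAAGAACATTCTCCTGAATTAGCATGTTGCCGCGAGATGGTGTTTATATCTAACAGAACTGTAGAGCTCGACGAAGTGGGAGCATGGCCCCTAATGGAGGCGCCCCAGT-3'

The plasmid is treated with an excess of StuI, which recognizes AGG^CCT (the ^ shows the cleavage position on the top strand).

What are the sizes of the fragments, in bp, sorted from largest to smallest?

StuI sites (AGGCCT) start at positions 4, 42.
StuI cuts after base 3 of each site, so after positions 6, 44.
Circular molecule, 2 cuts → 2 fragments:
  7–44 → 38 bp
  45–251 then 1–6 → 207 + 6 = 213 bp
Sorted largest to smallest: 213, 38 bp.

213, 38 bp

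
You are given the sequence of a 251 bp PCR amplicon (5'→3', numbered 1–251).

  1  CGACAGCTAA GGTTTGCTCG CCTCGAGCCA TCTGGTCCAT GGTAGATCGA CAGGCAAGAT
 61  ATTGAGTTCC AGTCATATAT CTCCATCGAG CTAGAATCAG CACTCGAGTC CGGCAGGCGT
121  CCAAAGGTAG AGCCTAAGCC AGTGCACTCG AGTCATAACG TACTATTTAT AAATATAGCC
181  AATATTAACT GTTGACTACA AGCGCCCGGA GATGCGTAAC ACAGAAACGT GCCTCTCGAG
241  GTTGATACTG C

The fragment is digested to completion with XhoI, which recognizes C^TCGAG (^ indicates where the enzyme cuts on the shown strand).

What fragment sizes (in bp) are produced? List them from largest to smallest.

XhoI sites (CTCGAG) start at positions 22, 103, 147, 235.
XhoI cuts after the first base of each site, so after positions 22, 103, 147, 235.
Linear molecule, 4 cuts → 5 fragments:
  1–22 → 22 bp
  23–103 → 81 bp
  104–147 → 44 bp
  148–235 → 88 bp
  236–251 → 16 bp
Sorted largest to smallest: 88, 81, 44, 22, 16 bp.

88, 81, 44, 22, 16 bp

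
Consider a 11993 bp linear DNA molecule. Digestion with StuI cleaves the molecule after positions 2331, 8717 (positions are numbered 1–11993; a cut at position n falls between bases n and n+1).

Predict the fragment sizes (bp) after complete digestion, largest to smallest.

6386, 3276, 2331 bp

Linear molecule, 2 cuts → 3 fragments:
  2331 − 0 = 2331 bp
  8717 − 2331 = 6386 bp
  11993 − 8717 = 3276 bp
Sorted largest to smallest: 6386, 3276, 2331 bp.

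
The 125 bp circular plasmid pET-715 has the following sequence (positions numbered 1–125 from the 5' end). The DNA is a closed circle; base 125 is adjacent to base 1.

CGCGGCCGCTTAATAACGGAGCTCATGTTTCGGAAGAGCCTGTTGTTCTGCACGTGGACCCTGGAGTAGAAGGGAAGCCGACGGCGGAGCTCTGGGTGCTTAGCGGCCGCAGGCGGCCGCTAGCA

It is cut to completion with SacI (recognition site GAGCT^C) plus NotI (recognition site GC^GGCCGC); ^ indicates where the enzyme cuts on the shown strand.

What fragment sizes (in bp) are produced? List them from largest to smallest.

SacI sites (GAGCTC) start at positions 19, 87.
SacI cuts after base 5 of each site (before the last base), so after positions 23, 91.
NotI sites (GCGGCCGC) start at positions 2, 103, 113.
NotI cuts after base 2 of each site, so after positions 3, 104, 114.
Combined cut positions: 3, 23, 91, 104, 114.
Circular molecule, 5 cuts → 5 fragments:
  4–23 → 20 bp
  24–91 → 68 bp
  92–104 → 13 bp
  105–114 → 10 bp
  115–125 then 1–3 → 11 + 3 = 14 bp
Sorted largest to smallest: 68, 20, 14, 13, 10 bp.

68, 20, 14, 13, 10 bp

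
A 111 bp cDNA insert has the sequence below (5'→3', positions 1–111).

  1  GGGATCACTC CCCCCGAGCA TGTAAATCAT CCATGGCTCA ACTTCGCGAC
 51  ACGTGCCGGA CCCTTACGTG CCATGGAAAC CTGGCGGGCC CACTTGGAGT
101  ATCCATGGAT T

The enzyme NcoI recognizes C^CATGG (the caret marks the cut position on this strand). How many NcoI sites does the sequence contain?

3

CCATGG occurs starting at positions 31, 71, 103.
NcoI cuts at 3 sites.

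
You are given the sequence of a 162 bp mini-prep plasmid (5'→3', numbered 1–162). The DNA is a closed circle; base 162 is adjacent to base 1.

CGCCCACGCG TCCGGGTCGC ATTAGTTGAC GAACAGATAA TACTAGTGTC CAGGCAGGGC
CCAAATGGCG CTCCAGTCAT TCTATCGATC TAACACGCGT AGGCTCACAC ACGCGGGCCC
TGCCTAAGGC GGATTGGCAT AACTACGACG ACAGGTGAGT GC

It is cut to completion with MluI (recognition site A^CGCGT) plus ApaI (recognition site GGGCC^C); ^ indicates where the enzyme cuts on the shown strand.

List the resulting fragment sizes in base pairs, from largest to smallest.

MluI sites (ACGCGT) start at positions 6, 95.
MluI cuts after the first base of each site, so after positions 6, 95.
ApaI sites (GGGCCC) start at positions 57, 115.
ApaI cuts after base 5 of each site (before the last base), so after positions 61, 119.
Combined cut positions: 6, 61, 95, 119.
Circular molecule, 4 cuts → 4 fragments:
  7–61 → 55 bp
  62–95 → 34 bp
  96–119 → 24 bp
  120–162 then 1–6 → 43 + 6 = 49 bp
Sorted largest to smallest: 55, 49, 34, 24 bp.

55, 49, 34, 24 bp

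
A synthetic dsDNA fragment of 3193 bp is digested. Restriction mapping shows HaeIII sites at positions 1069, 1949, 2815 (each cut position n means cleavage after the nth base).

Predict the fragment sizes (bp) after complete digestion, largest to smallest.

1069, 880, 866, 378 bp

Linear molecule, 3 cuts → 4 fragments:
  1069 − 0 = 1069 bp
  1949 − 1069 = 880 bp
  2815 − 1949 = 866 bp
  3193 − 2815 = 378 bp
Sorted largest to smallest: 1069, 880, 866, 378 bp.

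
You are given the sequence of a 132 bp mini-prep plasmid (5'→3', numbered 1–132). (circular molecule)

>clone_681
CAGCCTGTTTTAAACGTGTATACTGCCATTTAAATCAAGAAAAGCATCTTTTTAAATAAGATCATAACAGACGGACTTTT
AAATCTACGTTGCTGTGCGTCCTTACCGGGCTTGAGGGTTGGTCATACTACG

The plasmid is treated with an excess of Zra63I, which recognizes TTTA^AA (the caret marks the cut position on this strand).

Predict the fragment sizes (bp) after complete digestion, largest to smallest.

Zra63I sites (TTTAAA) start at positions 9, 29, 51, 78.
Zra63I cuts after base 4 of each site, so after positions 12, 32, 54, 81.
Circular molecule, 4 cuts → 4 fragments:
  13–32 → 20 bp
  33–54 → 22 bp
  55–81 → 27 bp
  82–132 then 1–12 → 51 + 12 = 63 bp
Sorted largest to smallest: 63, 27, 22, 20 bp.

63, 27, 22, 20 bp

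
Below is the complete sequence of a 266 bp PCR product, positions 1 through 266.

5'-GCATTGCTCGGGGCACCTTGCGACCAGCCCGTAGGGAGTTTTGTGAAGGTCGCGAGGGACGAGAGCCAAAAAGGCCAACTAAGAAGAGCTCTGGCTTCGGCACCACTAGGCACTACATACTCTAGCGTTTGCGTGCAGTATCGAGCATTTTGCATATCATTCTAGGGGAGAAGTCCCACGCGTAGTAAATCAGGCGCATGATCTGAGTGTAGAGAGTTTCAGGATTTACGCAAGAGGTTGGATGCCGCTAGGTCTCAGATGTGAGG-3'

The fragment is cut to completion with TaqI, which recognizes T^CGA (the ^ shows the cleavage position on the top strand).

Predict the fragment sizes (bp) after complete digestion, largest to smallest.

The TaqI site (TCGA) starts at position 141.
TaqI cuts after the first base of each site, so after position 141.
Linear molecule, 1 cut → 2 fragments:
  1–141 → 141 bp
  142–266 → 125 bp
Sorted largest to smallest: 141, 125 bp.

141, 125 bp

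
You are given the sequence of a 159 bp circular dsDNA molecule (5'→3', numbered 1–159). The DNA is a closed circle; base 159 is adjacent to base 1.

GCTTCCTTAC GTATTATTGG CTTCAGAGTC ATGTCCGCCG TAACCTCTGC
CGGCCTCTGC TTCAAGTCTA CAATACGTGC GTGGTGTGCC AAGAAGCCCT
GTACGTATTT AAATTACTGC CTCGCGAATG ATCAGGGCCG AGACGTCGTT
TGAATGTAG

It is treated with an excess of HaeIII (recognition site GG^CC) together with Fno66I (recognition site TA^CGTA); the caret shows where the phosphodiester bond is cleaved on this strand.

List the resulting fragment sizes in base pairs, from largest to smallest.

50, 44, 34, 31 bp

HaeIII sites (GGCC) start at positions 52, 136.
HaeIII cuts after base 2 of each site, so after positions 53, 137.
Fno66I sites (TACGTA) start at positions 8, 102.
Fno66I cuts after base 2 of each site, so after positions 9, 103.
Combined cut positions: 9, 53, 103, 137.
Circular molecule, 4 cuts → 4 fragments:
  10–53 → 44 bp
  54–103 → 50 bp
  104–137 → 34 bp
  138–159 then 1–9 → 22 + 9 = 31 bp
Sorted largest to smallest: 50, 44, 34, 31 bp.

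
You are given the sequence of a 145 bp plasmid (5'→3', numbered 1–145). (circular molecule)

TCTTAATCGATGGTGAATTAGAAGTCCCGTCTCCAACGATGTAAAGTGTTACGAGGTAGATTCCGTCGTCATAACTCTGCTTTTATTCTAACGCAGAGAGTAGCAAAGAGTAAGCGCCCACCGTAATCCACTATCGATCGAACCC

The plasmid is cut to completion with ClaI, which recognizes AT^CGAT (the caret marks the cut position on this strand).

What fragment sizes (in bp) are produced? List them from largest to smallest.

127, 18 bp

ClaI sites (ATCGAT) start at positions 6, 133.
ClaI cuts after base 2 of each site, so after positions 7, 134.
Circular molecule, 2 cuts → 2 fragments:
  8–134 → 127 bp
  135–145 then 1–7 → 11 + 7 = 18 bp
Sorted largest to smallest: 127, 18 bp.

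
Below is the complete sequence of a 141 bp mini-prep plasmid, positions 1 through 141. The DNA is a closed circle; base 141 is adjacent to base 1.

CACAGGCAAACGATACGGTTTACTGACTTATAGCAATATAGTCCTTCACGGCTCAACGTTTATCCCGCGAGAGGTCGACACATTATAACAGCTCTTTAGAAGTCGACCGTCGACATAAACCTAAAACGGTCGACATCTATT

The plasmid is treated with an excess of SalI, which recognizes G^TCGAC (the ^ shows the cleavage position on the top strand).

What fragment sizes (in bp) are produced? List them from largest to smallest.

SalI sites (GTCGAC) start at positions 74, 102, 109, 129.
SalI cuts after the first base of each site, so after positions 74, 102, 109, 129.
Circular molecule, 4 cuts → 4 fragments:
  75–102 → 28 bp
  103–109 → 7 bp
  110–129 → 20 bp
  130–141 then 1–74 → 12 + 74 = 86 bp
Sorted largest to smallest: 86, 28, 20, 7 bp.

86, 28, 20, 7 bp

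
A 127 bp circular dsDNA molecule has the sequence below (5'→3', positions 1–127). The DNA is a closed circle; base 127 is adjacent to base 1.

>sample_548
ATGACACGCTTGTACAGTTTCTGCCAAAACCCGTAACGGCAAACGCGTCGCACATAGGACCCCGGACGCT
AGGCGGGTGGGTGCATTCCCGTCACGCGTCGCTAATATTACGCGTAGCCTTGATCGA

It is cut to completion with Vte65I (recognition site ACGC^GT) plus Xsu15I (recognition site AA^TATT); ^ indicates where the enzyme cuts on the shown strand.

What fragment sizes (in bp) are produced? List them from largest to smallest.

Vte65I sites (ACGCGT) start at positions 43, 94, 110.
Vte65I cuts after base 4 of each site, so after positions 46, 97, 113.
The Xsu15I site (AATATT) starts at position 104.
Xsu15I cuts after base 2 of each site, so after position 105.
Combined cut positions: 46, 97, 105, 113.
Circular molecule, 4 cuts → 4 fragments:
  47–97 → 51 bp
  98–105 → 8 bp
  106–113 → 8 bp
  114–127 then 1–46 → 14 + 46 = 60 bp
Sorted largest to smallest: 60, 51, 8, 8 bp.

60, 51, 8, 8 bp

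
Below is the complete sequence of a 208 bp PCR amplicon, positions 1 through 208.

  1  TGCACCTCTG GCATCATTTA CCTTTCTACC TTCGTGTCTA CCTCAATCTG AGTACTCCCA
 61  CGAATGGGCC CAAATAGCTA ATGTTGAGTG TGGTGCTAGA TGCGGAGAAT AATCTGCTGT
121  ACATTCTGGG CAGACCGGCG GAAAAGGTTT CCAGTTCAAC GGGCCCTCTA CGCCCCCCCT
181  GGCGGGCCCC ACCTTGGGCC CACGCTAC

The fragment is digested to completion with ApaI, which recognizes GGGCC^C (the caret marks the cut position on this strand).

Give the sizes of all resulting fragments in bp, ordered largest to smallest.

95, 70, 23, 12, 8 bp

ApaI sites (GGGCCC) start at positions 66, 161, 184, 196.
ApaI cuts after base 5 of each site (before the last base), so after positions 70, 165, 188, 200.
Linear molecule, 4 cuts → 5 fragments:
  1–70 → 70 bp
  71–165 → 95 bp
  166–188 → 23 bp
  189–200 → 12 bp
  201–208 → 8 bp
Sorted largest to smallest: 95, 70, 23, 12, 8 bp.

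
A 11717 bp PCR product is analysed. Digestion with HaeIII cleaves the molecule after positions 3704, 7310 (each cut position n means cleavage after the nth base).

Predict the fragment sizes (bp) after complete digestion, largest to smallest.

Linear molecule, 2 cuts → 3 fragments:
  3704 − 0 = 3704 bp
  7310 − 3704 = 3606 bp
  11717 − 7310 = 4407 bp
Sorted largest to smallest: 4407, 3704, 3606 bp.

4407, 3704, 3606 bp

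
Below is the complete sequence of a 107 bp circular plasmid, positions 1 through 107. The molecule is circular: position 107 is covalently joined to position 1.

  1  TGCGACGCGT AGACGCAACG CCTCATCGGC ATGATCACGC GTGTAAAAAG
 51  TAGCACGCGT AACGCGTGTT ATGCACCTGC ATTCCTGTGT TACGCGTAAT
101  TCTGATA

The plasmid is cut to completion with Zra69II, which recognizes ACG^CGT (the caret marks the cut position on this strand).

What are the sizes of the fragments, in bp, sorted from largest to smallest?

Zra69II sites (ACGCGT) start at positions 5, 37, 55, 62, 92.
Zra69II cuts after base 3 of each site, so after positions 7, 39, 57, 64, 94.
Circular molecule, 5 cuts → 5 fragments:
  8–39 → 32 bp
  40–57 → 18 bp
  58–64 → 7 bp
  65–94 → 30 bp
  95–107 then 1–7 → 13 + 7 = 20 bp
Sorted largest to smallest: 32, 30, 20, 18, 7 bp.

32, 30, 20, 18, 7 bp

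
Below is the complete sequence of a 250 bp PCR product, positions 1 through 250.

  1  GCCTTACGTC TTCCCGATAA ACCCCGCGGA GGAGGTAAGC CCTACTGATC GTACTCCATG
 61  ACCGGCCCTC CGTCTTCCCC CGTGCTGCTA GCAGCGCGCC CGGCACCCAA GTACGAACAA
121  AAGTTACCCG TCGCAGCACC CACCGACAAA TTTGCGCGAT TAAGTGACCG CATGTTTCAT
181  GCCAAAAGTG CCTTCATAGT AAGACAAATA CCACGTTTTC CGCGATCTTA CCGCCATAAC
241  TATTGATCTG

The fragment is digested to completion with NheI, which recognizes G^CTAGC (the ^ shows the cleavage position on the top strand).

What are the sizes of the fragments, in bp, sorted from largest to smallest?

The NheI site (GCTAGC) starts at position 87.
NheI cuts after the first base of each site, so after position 87.
Linear molecule, 1 cut → 2 fragments:
  1–87 → 87 bp
  88–250 → 163 bp
Sorted largest to smallest: 163, 87 bp.

163, 87 bp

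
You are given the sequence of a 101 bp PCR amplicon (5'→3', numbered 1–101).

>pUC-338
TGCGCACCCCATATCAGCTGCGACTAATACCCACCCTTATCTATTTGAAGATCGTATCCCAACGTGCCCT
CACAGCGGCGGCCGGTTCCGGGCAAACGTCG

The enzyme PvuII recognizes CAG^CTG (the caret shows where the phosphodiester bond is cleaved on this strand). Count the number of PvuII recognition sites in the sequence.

1

CAGCTG occurs starting at position 15.
PvuII cuts at 1 site.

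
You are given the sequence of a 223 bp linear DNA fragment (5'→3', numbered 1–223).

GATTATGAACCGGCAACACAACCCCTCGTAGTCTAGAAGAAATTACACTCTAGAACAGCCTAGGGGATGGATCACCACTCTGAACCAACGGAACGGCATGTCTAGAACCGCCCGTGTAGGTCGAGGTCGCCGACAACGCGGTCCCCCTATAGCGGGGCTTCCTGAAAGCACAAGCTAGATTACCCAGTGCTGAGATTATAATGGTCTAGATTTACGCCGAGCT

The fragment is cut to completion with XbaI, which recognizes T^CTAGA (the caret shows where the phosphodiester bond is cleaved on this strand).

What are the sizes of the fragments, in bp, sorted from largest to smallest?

XbaI sites (TCTAGA) start at positions 32, 49, 101, 205.
XbaI cuts after the first base of each site, so after positions 32, 49, 101, 205.
Linear molecule, 4 cuts → 5 fragments:
  1–32 → 32 bp
  33–49 → 17 bp
  50–101 → 52 bp
  102–205 → 104 bp
  206–223 → 18 bp
Sorted largest to smallest: 104, 52, 32, 18, 17 bp.

104, 52, 32, 18, 17 bp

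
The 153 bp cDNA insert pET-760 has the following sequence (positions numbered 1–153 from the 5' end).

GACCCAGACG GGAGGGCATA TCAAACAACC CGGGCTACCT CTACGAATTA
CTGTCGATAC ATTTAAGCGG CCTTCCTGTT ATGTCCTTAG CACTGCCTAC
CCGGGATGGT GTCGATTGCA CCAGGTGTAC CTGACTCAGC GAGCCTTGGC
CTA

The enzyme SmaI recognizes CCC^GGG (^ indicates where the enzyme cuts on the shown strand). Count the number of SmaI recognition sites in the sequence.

CCCGGG occurs starting at positions 29, 100.
SmaI cuts at 2 sites.

2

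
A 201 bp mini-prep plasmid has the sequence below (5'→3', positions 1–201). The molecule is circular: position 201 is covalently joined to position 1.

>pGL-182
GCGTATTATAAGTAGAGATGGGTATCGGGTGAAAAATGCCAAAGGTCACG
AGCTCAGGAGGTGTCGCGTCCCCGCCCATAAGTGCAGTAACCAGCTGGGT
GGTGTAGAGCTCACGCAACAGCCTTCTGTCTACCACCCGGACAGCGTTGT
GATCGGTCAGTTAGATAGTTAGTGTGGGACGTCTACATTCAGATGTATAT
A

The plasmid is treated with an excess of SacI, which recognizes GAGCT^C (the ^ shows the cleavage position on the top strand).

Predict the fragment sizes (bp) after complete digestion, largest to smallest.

144, 57 bp

SacI sites (GAGCTC) start at positions 50, 107.
SacI cuts after base 5 of each site (before the last base), so after positions 54, 111.
Circular molecule, 2 cuts → 2 fragments:
  55–111 → 57 bp
  112–201 then 1–54 → 90 + 54 = 144 bp
Sorted largest to smallest: 144, 57 bp.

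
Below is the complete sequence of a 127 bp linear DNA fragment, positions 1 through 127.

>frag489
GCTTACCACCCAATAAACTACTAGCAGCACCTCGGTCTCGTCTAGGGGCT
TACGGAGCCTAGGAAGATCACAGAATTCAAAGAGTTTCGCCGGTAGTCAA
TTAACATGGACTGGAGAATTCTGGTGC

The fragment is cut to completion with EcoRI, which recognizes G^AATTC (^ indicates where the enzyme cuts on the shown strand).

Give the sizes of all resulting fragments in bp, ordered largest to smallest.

EcoRI sites (GAATTC) start at positions 73, 116.
EcoRI cuts after the first base of each site, so after positions 73, 116.
Linear molecule, 2 cuts → 3 fragments:
  1–73 → 73 bp
  74–116 → 43 bp
  117–127 → 11 bp
Sorted largest to smallest: 73, 43, 11 bp.

73, 43, 11 bp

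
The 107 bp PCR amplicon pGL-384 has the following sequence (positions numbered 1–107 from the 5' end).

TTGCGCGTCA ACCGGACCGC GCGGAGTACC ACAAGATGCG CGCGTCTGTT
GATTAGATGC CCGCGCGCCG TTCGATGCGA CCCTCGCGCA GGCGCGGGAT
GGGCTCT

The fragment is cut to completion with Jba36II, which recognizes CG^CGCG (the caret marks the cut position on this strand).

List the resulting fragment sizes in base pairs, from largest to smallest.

Jba36II sites (CGCGCG) start at positions 18, 39, 62.
Jba36II cuts after base 2 of each site, so after positions 19, 40, 63.
Linear molecule, 3 cuts → 4 fragments:
  1–19 → 19 bp
  20–40 → 21 bp
  41–63 → 23 bp
  64–107 → 44 bp
Sorted largest to smallest: 44, 23, 21, 19 bp.

44, 23, 21, 19 bp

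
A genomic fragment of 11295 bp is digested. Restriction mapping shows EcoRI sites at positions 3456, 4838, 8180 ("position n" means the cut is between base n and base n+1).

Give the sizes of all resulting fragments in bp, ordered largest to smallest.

Linear molecule, 3 cuts → 4 fragments:
  3456 − 0 = 3456 bp
  4838 − 3456 = 1382 bp
  8180 − 4838 = 3342 bp
  11295 − 8180 = 3115 bp
Sorted largest to smallest: 3456, 3342, 3115, 1382 bp.

3456, 3342, 3115, 1382 bp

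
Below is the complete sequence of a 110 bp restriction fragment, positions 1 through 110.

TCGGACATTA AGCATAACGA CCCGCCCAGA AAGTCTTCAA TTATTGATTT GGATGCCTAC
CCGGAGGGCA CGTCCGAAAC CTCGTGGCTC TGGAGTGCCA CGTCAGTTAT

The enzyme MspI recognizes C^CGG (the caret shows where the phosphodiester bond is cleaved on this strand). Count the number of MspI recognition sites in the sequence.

1

CCGG occurs starting at position 61.
MspI cuts at 1 site.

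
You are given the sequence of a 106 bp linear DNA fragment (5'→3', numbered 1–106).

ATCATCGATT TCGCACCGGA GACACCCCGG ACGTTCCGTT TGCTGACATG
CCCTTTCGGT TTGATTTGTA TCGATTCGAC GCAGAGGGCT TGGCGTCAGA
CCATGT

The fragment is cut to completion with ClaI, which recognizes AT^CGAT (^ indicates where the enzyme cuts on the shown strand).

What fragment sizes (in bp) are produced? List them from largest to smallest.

66, 35, 5 bp

ClaI sites (ATCGAT) start at positions 4, 70.
ClaI cuts after base 2 of each site, so after positions 5, 71.
Linear molecule, 2 cuts → 3 fragments:
  1–5 → 5 bp
  6–71 → 66 bp
  72–106 → 35 bp
Sorted largest to smallest: 66, 35, 5 bp.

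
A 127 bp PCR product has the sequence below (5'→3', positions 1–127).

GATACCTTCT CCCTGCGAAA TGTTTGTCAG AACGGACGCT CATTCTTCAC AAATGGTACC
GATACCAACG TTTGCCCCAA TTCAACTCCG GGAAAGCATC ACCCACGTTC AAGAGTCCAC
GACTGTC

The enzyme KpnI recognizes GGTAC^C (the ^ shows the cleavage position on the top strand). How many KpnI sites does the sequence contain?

1

GGTACC occurs starting at position 55.
KpnI cuts at 1 site.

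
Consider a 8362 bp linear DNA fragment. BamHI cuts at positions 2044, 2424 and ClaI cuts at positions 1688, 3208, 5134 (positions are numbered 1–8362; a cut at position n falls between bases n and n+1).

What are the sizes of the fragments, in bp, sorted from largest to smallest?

3228, 1926, 1688, 784, 380, 356 bp

Combined cut positions (sorted): 1688, 2044, 2424, 3208, 5134.
Linear molecule, 5 cuts → 6 fragments:
  1688 − 0 = 1688 bp
  2044 − 1688 = 356 bp
  2424 − 2044 = 380 bp
  3208 − 2424 = 784 bp
  5134 − 3208 = 1926 bp
  8362 − 5134 = 3228 bp
Sorted largest to smallest: 3228, 1926, 1688, 784, 380, 356 bp.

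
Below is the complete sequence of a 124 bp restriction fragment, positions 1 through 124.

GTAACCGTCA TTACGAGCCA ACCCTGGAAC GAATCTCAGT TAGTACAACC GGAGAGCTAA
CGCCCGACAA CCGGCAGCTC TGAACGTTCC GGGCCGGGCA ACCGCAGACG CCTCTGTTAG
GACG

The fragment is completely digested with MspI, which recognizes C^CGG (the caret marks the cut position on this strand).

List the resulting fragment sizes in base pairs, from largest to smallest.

49, 30, 22, 18, 5 bp

MspI sites (CCGG) start at positions 49, 71, 89, 94.
MspI cuts after the first base of each site, so after positions 49, 71, 89, 94.
Linear molecule, 4 cuts → 5 fragments:
  1–49 → 49 bp
  50–71 → 22 bp
  72–89 → 18 bp
  90–94 → 5 bp
  95–124 → 30 bp
Sorted largest to smallest: 49, 30, 22, 18, 5 bp.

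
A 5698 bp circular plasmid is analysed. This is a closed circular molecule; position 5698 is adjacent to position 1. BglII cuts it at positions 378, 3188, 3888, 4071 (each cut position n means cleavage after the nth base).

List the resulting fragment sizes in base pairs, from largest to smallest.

2810, 2005, 700, 183 bp

Circular molecule, 4 cuts → 4 fragments:
  3188 − 378 = 2810 bp
  3888 − 3188 = 700 bp
  4071 − 3888 = 183 bp
  wrap: 5698 − 4071 + 378 = 2005 bp
Sorted largest to smallest: 2810, 2005, 700, 183 bp.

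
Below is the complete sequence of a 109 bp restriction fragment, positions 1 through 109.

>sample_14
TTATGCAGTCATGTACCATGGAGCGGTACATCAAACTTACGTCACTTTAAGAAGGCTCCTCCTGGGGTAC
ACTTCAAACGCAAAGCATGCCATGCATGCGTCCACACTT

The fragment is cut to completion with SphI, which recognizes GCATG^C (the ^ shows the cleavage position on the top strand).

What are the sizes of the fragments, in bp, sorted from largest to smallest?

89, 11, 9 bp

SphI sites (GCATGC) start at positions 85, 94.
SphI cuts after base 5 of each site (before the last base), so after positions 89, 98.
Linear molecule, 2 cuts → 3 fragments:
  1–89 → 89 bp
  90–98 → 9 bp
  99–109 → 11 bp
Sorted largest to smallest: 89, 11, 9 bp.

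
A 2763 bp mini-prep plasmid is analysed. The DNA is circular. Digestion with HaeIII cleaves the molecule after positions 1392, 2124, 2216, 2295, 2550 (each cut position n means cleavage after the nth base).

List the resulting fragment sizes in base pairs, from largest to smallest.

1605, 732, 255, 92, 79 bp

Circular molecule, 5 cuts → 5 fragments:
  2124 − 1392 = 732 bp
  2216 − 2124 = 92 bp
  2295 − 2216 = 79 bp
  2550 − 2295 = 255 bp
  wrap: 2763 − 2550 + 1392 = 1605 bp
Sorted largest to smallest: 1605, 732, 255, 92, 79 bp.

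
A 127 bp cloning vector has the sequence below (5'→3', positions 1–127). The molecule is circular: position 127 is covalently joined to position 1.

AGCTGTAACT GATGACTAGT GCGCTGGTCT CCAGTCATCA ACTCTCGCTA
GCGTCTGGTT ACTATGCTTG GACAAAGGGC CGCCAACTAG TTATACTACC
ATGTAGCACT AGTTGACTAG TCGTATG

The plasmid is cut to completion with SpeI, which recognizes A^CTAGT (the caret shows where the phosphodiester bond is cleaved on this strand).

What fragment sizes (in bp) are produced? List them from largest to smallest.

SpeI sites (ACTAGT) start at positions 15, 86, 108, 116.
SpeI cuts after the first base of each site, so after positions 15, 86, 108, 116.
Circular molecule, 4 cuts → 4 fragments:
  16–86 → 71 bp
  87–108 → 22 bp
  109–116 → 8 bp
  117–127 then 1–15 → 11 + 15 = 26 bp
Sorted largest to smallest: 71, 26, 22, 8 bp.

71, 26, 22, 8 bp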